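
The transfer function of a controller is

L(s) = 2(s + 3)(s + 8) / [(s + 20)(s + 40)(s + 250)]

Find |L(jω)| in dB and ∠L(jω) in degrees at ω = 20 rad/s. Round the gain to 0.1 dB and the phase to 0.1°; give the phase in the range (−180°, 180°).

At s = jω = j20:
zero (s+3): 3 + j20 → |·| = √(3²+20²) = √409 ≈ 20.224, ∠ = arctan(20/3) ≈ 81.47°
zero (s+8): 8 + j20 → |·| = √(8²+20²) = √464 ≈ 21.541, ∠ = arctan(20/8) ≈ 68.20°
pole (s+20): 20 + j20 → |·| = √(20²+20²) = √800 ≈ 28.284, ∠ = arctan(20/20) ≈ 45.00°
pole (s+40): 40 + j20 → |·| = √(40²+20²) = √2000 ≈ 44.721, ∠ = arctan(20/40) ≈ 26.57°
pole (s+250): 250 + j20 → |·| = √(250²+20²) = √62900 ≈ 250.8, ∠ = arctan(20/250) ≈ 4.57°
|L| = 2 · 435.65 / 3.1723e+05 ≈ 0.0027466
Gain = 20 log₁₀(0.0027466) ≈ -51.22 dB
∠L = 149.67° − 76.14° = 73.53°

-51.2 dB, 73.5°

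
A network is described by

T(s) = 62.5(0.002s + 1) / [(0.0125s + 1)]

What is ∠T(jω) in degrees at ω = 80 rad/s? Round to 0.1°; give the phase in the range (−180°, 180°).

At ω = 80 rad/s:
zero (1 + j80·0.002) = 1 + j0.16 → |·| ≈ 1.0127, ∠ ≈ 9.09°
pole (1 + j80·0.0125) = 1 + j1 → |·| ≈ 1.4142, ∠ ≈ 45.00°
∠T = (9.09°) − (45.00°) = -35.91°

-35.9°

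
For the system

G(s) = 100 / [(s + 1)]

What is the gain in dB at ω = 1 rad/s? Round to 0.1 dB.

37.0 dB

At ω = 1 rad/s:
pole (1 + j1·1) = 1 + j1 → |·| ≈ 1.4142, ∠ ≈ 45.00°
|G| = 100 · 1 / (1.4142) ≈ 70.711
Gain = 20 log₁₀(70.711) ≈ 36.99 dB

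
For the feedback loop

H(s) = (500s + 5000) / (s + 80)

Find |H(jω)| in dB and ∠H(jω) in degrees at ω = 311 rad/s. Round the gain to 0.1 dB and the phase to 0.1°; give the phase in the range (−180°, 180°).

Substitute s = j311:
Numerator: 500(j311) + 5000 = 5000 + j155500
Denominator: (j311) + 80 = 80 + j311
|N| = √(5000² + 155500²) ≈ 1.5558e+05, ∠N ≈ 88.16°
|D| = √(80² + 311²) ≈ 321.12, ∠D ≈ 75.57°
|H| = 1.5558e+05 / 321.12 ≈ 484.49
Gain = 20 log₁₀(484.49) ≈ 53.71 dB
∠H = 88.16° − 75.57° = 12.59°

53.7 dB, 12.6°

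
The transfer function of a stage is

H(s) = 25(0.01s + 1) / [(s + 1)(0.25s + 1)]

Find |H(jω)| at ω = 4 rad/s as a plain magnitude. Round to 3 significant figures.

4.29

At ω = 4 rad/s:
zero (1 + j4·0.01) = 1 + j0.04 → |·| ≈ 1.0008, ∠ ≈ 2.29°
pole (1 + j4·1) = 1 + j4 → |·| ≈ 4.1231, ∠ ≈ 75.96°
pole (1 + j4·0.25) = 1 + j1 → |·| ≈ 1.4142, ∠ ≈ 45.00°
|H| = 25 · 1.0008 / (4.1231 · 1.4142) ≈ 4.2909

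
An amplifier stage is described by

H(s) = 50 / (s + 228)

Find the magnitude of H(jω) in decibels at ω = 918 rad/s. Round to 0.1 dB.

-25.5 dB

Substitute s = j918:
Numerator: 50 = 50 + j0
Denominator: (j918) + 228 = 228 + j918
|N| = √(50² + 0²) ≈ 50, ∠N ≈ 0.00°
|D| = √(228² + 918²) ≈ 945.89, ∠D ≈ 76.05°
|H| = 50 / 945.89 ≈ 0.05286
Gain = 20 log₁₀(0.05286) ≈ -25.54 dB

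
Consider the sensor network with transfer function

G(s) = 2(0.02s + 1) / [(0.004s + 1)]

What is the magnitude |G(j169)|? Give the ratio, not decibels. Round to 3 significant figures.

5.84

At ω = 169 rad/s:
zero (1 + j169·0.02) = 1 + j3.38 → |·| ≈ 3.5248, ∠ ≈ 73.52°
pole (1 + j169·0.004) = 1 + j0.676 → |·| ≈ 1.2071, ∠ ≈ 34.06°
|G| = 2 · 3.5248 / (1.2071) ≈ 5.8401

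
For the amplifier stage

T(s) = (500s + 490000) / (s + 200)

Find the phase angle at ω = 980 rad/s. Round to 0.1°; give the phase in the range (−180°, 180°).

-33.5°

Substitute s = j980:
Numerator: 500(j980) + 490000 = 490000 + j490000
Denominator: (j980) + 200 = 200 + j980
|N| = √(490000² + 490000²) ≈ 6.9296e+05, ∠N ≈ 45.00°
|D| = √(200² + 980²) ≈ 1000.2, ∠D ≈ 78.47°
∠T = 45.00° − 78.47° = -33.47°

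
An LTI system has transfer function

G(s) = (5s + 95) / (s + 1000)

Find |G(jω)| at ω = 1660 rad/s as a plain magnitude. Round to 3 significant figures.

4.28

Substitute s = j1660:
Numerator: 5(j1660) + 95 = 95 + j8300
Denominator: (j1660) + 1000 = 1000 + j1660
|N| = √(95² + 8300²) ≈ 8300.5, ∠N ≈ 89.34°
|D| = √(1000² + 1660²) ≈ 1937.9, ∠D ≈ 58.93°
|G| = 8300.5 / 1937.9 ≈ 4.2832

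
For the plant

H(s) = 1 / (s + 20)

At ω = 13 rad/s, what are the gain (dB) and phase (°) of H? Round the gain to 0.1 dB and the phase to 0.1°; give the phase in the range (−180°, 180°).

At s = jω = j13:
pole (s+20): 20 + j13 → |·| = √(20²+13²) = √569 ≈ 23.854, ∠ = arctan(13/20) ≈ 33.02°
|H| = 1 / 23.854 ≈ 0.041922
Gain = 20 log₁₀(0.041922) ≈ -27.55 dB
∠H = 0.00° − 33.02° = -33.02°

-27.6 dB, -33.0°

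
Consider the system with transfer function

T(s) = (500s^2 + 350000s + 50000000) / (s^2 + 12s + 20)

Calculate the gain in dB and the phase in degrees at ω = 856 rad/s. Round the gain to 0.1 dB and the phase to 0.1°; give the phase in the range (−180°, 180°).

Substitute s = j856:
Numerator: 500(j856)^2 + 350000(j856) + 50000000 = -316368000 + j299600000
Denominator: (j856)^2 + 12(j856) + 20 = -732716 + j10272
|N| = √(316368000² + 299600000²) ≈ 4.3572e+08, ∠N ≈ 136.56°
|D| = √(732716² + 10272²) ≈ 7.3279e+05, ∠D ≈ 179.20°
|T| = 4.3572e+08 / 7.3279e+05 ≈ 594.6
Gain = 20 log₁₀(594.6) ≈ 55.48 dB
∠T = 136.56° − 179.20° = -42.64°

55.5 dB, -42.6°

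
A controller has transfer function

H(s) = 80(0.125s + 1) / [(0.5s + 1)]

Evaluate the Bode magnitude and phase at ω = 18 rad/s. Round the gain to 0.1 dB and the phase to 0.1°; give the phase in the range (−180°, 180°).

26.8 dB, -17.6°

At ω = 18 rad/s:
zero (1 + j18·0.125) = 1 + j2.25 → |·| ≈ 2.4622, ∠ ≈ 66.04°
pole (1 + j18·0.5) = 1 + j9 → |·| ≈ 9.0554, ∠ ≈ 83.66°
|H| = 80 · 2.4622 / (9.0554) ≈ 21.752
Gain = 20 log₁₀(21.752) ≈ 26.75 dB
∠H = (66.04°) − (83.66°) = -17.62°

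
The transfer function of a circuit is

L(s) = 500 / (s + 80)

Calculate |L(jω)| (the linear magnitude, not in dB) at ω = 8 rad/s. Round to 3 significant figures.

Substitute s = j8:
Numerator: 500 = 500 + j0
Denominator: (j8) + 80 = 80 + j8
|N| = √(500² + 0²) ≈ 500, ∠N ≈ 0.00°
|D| = √(80² + 8²) ≈ 80.399, ∠D ≈ 5.71°
|L| = 500 / 80.399 ≈ 6.219

6.22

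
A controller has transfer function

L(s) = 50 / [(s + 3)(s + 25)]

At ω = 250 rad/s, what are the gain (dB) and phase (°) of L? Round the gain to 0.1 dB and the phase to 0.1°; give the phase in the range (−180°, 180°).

-62.0 dB, -173.6°

At s = jω = j250:
pole (s+3): 3 + j250 → |·| = √(3²+250²) = √62509 ≈ 250.02, ∠ = arctan(250/3) ≈ 89.31°
pole (s+25): 25 + j250 → |·| = √(25²+250²) = √63125 ≈ 251.25, ∠ = arctan(250/25) ≈ 84.29°
|L| = 50 / 62818 ≈ 0.00079595
Gain = 20 log₁₀(0.00079595) ≈ -61.98 dB
∠L = 0.00° − 173.60° = -173.60°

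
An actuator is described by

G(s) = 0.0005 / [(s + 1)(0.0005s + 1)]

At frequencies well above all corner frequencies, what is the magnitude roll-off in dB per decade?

Each pole contributes −20 dB/decade at high frequency; each zero contributes +20 dB/decade.
Net: 0 zero(s) − 2 pole(s) → -40 dB/decade.

-40 dB/decade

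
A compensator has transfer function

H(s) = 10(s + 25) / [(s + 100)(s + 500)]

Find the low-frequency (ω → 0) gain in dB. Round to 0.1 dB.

H(0) = 10·25 / (100·500) = 0.005
20 log₁₀(0.005) ≈ -46.02 dB

-46.0 dB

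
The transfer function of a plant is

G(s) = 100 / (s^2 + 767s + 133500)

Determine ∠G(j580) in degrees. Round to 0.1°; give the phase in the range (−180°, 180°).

-114.5°

Substitute s = j580:
Numerator: 100 = 100 + j0
Denominator: (j580)^2 + 767(j580) + 133500 = -202900 + j444860
|N| = √(100² + 0²) ≈ 100, ∠N ≈ 0.00°
|D| = √(202900² + 444860²) ≈ 4.8895e+05, ∠D ≈ 114.52°
∠G = 0.00° − 114.52° = -114.52°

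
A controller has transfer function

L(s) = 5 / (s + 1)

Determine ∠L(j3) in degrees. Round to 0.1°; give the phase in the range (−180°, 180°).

Substitute s = j3:
Numerator: 5 = 5 + j0
Denominator: (j3) + 1 = 1 + j3
|N| = √(5² + 0²) ≈ 5, ∠N ≈ 0.00°
|D| = √(1² + 3²) ≈ 3.1623, ∠D ≈ 71.57°
∠L = 0.00° − 71.57° = -71.57°

-71.6°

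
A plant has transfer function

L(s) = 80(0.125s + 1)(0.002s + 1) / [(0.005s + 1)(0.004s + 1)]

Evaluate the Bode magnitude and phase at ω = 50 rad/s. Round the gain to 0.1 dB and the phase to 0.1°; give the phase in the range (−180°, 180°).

53.7 dB, 61.3°

At ω = 50 rad/s:
zero (1 + j50·0.125) = 1 + j6.25 → |·| ≈ 6.3295, ∠ ≈ 80.91°
zero (1 + j50·0.002) = 1 + j0.1 → |·| ≈ 1.005, ∠ ≈ 5.71°
pole (1 + j50·0.005) = 1 + j0.25 → |·| ≈ 1.0308, ∠ ≈ 14.04°
pole (1 + j50·0.004) = 1 + j0.2 → |·| ≈ 1.0198, ∠ ≈ 11.31°
|L| = 80 · 6.3295 · 1.005 / (1.0308 · 1.0198) ≈ 484.1
Gain = 20 log₁₀(484.1) ≈ 53.70 dB
∠L = (80.91° + 5.71°) − (14.04° + 11.31°) = 61.27°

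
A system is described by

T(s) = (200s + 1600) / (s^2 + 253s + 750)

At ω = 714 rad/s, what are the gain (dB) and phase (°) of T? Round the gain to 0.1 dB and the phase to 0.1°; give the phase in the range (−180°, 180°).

-11.6 dB, -71.1°

Substitute s = j714:
Numerator: 200(j714) + 1600 = 1600 + j142800
Denominator: (j714)^2 + 253(j714) + 750 = -509046 + j180642
|N| = √(1600² + 142800²) ≈ 1.4281e+05, ∠N ≈ 89.36°
|D| = √(509046² + 180642²) ≈ 5.4015e+05, ∠D ≈ 160.46°
|T| = 1.4281e+05 / 5.4015e+05 ≈ 0.26439
Gain = 20 log₁₀(0.26439) ≈ -11.56 dB
∠T = 89.36° − 160.46° = -71.10°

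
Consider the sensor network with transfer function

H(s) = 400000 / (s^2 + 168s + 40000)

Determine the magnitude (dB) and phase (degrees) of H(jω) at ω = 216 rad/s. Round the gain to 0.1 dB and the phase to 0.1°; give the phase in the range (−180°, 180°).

20.7 dB, -100.4°

At s = jω = j216:
quadratic: (j216)² + 168·j216 + 40000 = -6656 + j36288 → |·| ≈ 36893, ∠ ≈ 100.39°
|H| = 400000 / 36893 ≈ 10.842
Gain = 20 log₁₀(10.842) ≈ 20.70 dB
∠H = 0.00° − 100.39° = -100.39°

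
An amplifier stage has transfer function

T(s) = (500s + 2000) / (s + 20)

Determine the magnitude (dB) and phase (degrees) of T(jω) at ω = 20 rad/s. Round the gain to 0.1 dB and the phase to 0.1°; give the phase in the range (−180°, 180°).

51.1 dB, 33.7°

Substitute s = j20:
Numerator: 500(j20) + 2000 = 2000 + j10000
Denominator: (j20) + 20 = 20 + j20
|N| = √(2000² + 10000²) ≈ 10198, ∠N ≈ 78.69°
|D| = √(20² + 20²) ≈ 28.284, ∠D ≈ 45.00°
|T| = 10198 / 28.284 ≈ 360.56
Gain = 20 log₁₀(360.56) ≈ 51.14 dB
∠T = 78.69° − 45.00° = 33.69°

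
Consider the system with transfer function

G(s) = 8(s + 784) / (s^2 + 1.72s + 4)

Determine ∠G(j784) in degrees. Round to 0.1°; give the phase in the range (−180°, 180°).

At s = jω = j784:
zero (s+784): 784 + j784 → |·| = √(784²+784²) = √1229312 ≈ 1108.7, ∠ = arctan(784/784) ≈ 45.00°
quadratic: (j784)² + 1.72·j784 + 4 = -614652 + j1348.48 → |·| ≈ 6.1465e+05, ∠ ≈ 179.87°
∠G = 45.00° − 179.87° = -134.87°

-134.9°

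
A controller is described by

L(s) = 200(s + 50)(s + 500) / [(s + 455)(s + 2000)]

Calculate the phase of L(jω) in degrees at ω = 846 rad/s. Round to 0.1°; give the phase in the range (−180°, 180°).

61.4°

At s = jω = j846:
zero (s+50): 50 + j846 → |·| = √(50²+846²) = √718216 ≈ 847.48, ∠ = arctan(846/50) ≈ 86.62°
zero (s+500): 500 + j846 → |·| = √(500²+846²) = √965716 ≈ 982.71, ∠ = arctan(846/500) ≈ 59.42°
pole (s+455): 455 + j846 → |·| = √(455²+846²) = √922741 ≈ 960.59, ∠ = arctan(846/455) ≈ 61.73°
pole (s+2000): 2000 + j846 → |·| = √(2000²+846²) = √4715716 ≈ 2171.6, ∠ = arctan(846/2000) ≈ 22.93°
∠L = 146.04° − 84.66° = 61.38°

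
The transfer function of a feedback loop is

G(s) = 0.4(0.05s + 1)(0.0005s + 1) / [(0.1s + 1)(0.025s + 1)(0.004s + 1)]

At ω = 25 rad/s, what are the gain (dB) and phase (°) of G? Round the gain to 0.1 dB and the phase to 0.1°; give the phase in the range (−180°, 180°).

At ω = 25 rad/s:
zero (1 + j25·0.05) = 1 + j1.25 → |·| ≈ 1.6008, ∠ ≈ 51.34°
zero (1 + j25·0.0005) = 1 + j0.0125 → |·| ≈ 1.0001, ∠ ≈ 0.72°
pole (1 + j25·0.1) = 1 + j2.5 → |·| ≈ 2.6926, ∠ ≈ 68.20°
pole (1 + j25·0.025) = 1 + j0.625 → |·| ≈ 1.1792, ∠ ≈ 32.01°
pole (1 + j25·0.004) = 1 + j0.1 → |·| ≈ 1.005, ∠ ≈ 5.71°
|G| = 0.4 · 1.6008 · 1.0001 / (2.6926 · 1.1792 · 1.005) ≈ 0.20069
Gain = 20 log₁₀(0.20069) ≈ -13.95 dB
∠G = (51.34° + 0.72°) − (68.20° + 32.01° + 5.71°) = -53.86°

-14.0 dB, -53.9°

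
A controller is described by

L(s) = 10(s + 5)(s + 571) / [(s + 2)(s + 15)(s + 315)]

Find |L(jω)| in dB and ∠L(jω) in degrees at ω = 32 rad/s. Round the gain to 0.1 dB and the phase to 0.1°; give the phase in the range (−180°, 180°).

At s = jω = j32:
zero (s+5): 5 + j32 → |·| = √(5²+32²) = √1049 ≈ 32.388, ∠ = arctan(32/5) ≈ 81.12°
zero (s+571): 571 + j32 → |·| = √(571²+32²) = √327065 ≈ 571.9, ∠ = arctan(32/571) ≈ 3.21°
pole (s+2): 2 + j32 → |·| = √(2²+32²) = √1028 ≈ 32.062, ∠ = arctan(32/2) ≈ 86.42°
pole (s+15): 15 + j32 → |·| = √(15²+32²) = √1249 ≈ 35.341, ∠ = arctan(32/15) ≈ 64.89°
pole (s+315): 315 + j32 → |·| = √(315²+32²) = √100249 ≈ 316.62, ∠ = arctan(32/315) ≈ 5.80°
|L| = 10 · 18523 / 3.5876e+05 ≈ 0.51631
Gain = 20 log₁₀(0.51631) ≈ -5.74 dB
∠L = 84.33° − 157.11° = -72.78°

-5.7 dB, -72.8°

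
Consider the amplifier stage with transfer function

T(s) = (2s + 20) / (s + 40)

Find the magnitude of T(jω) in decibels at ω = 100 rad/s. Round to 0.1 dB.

Substitute s = j100:
Numerator: 2(j100) + 20 = 20 + j200
Denominator: (j100) + 40 = 40 + j100
|N| = √(20² + 200²) ≈ 201, ∠N ≈ 84.29°
|D| = √(40² + 100²) ≈ 107.7, ∠D ≈ 68.20°
|T| = 201 / 107.7 ≈ 1.8663
Gain = 20 log₁₀(1.8663) ≈ 5.42 dB

5.4 dB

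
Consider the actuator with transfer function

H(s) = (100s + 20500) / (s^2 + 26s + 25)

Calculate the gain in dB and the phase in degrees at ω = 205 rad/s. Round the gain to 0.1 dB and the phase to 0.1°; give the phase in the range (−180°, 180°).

-3.3 dB, -127.8°

Substitute s = j205:
Numerator: 100(j205) + 20500 = 20500 + j20500
Denominator: (j205)^2 + 26(j205) + 25 = -42000 + j5330
|N| = √(20500² + 20500²) ≈ 28991, ∠N ≈ 45.00°
|D| = √(42000² + 5330²) ≈ 42337, ∠D ≈ 172.77°
|H| = 28991 / 42337 ≈ 0.68477
Gain = 20 log₁₀(0.68477) ≈ -3.29 dB
∠H = 45.00° − 172.77° = -127.77°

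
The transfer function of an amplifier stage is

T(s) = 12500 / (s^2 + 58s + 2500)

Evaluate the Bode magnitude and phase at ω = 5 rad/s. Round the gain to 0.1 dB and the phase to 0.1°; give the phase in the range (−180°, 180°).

At s = jω = j5:
quadratic: (j5)² + 58·j5 + 2500 = 2475 + j290 → |·| ≈ 2491.9, ∠ ≈ 6.68°
|T| = 12500 / 2491.9 ≈ 5.0163
Gain = 20 log₁₀(5.0163) ≈ 14.01 dB
∠T = 0.00° − 6.68° = -6.68°

14.0 dB, -6.7°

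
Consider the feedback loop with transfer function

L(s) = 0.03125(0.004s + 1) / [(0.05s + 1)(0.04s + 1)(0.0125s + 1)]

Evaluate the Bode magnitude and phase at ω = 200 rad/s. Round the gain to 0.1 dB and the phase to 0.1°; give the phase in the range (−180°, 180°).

At ω = 200 rad/s:
zero (1 + j200·0.004) = 1 + j0.8 → |·| ≈ 1.2806, ∠ ≈ 38.66°
pole (1 + j200·0.05) = 1 + j10 → |·| ≈ 10.05, ∠ ≈ 84.29°
pole (1 + j200·0.04) = 1 + j8 → |·| ≈ 8.0623, ∠ ≈ 82.87°
pole (1 + j200·0.0125) = 1 + j2.5 → |·| ≈ 2.6926, ∠ ≈ 68.20°
|L| = 0.03125 · 1.2806 / (10.05 · 8.0623 · 2.6926) ≈ 0.00018343
Gain = 20 log₁₀(0.00018343) ≈ -74.73 dB
∠L = (38.66°) − (84.29° + 82.87° + 68.20°) = -196.70° ≡ 163.30° (principal value)

-74.7 dB, 163.3°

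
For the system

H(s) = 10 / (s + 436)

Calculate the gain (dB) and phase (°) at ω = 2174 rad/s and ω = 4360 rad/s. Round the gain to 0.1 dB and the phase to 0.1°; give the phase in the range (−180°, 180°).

Substitute s = j2174:
Numerator: 10 = 10 + j0
Denominator: (j2174) + 436 = 436 + j2174
|N| = √(10² + 0²) ≈ 10, ∠N ≈ 0.00°
|D| = √(436² + 2174²) ≈ 2217.3, ∠D ≈ 78.66°
|H| = 10 / 2217.3 ≈ 0.00451
Gain = 20 log₁₀(0.00451) ≈ -46.92 dB
∠H = 0.00° − 78.66° = -78.66°

Substitute s = j4360:
Numerator: 10 = 10 + j0
Denominator: (j4360) + 436 = 436 + j4360
|N| = √(10² + 0²) ≈ 10, ∠N ≈ 0.00°
|D| = √(436² + 4360²) ≈ 4381.7, ∠D ≈ 84.29°
|H| = 10 / 4381.7 ≈ 0.0022822
Gain = 20 log₁₀(0.0022822) ≈ -52.83 dB
∠H = 0.00° − 84.29° = -84.29°

ω = 2174: -46.9 dB, -78.7°; ω = 4360: -52.8 dB, -84.3°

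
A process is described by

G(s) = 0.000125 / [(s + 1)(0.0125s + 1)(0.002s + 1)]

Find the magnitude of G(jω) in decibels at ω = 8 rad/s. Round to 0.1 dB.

At ω = 8 rad/s:
pole (1 + j8·1) = 1 + j8 → |·| ≈ 8.0623, ∠ ≈ 82.87°
pole (1 + j8·0.0125) = 1 + j0.1 → |·| ≈ 1.005, ∠ ≈ 5.71°
pole (1 + j8·0.002) = 1 + j0.016 → |·| ≈ 1.0001, ∠ ≈ 0.92°
|G| = 0.000125 · 1 / (8.0623 · 1.005 · 1.0001) ≈ 1.5426e-05
Gain = 20 log₁₀(1.5426e-05) ≈ -96.23 dB

-96.2 dB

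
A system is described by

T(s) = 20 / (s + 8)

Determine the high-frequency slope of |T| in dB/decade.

-20 dB/decade

Each pole contributes −20 dB/decade at high frequency; each zero contributes +20 dB/decade.
Net: 0 zero(s) − 1 pole(s) → -20 dB/decade.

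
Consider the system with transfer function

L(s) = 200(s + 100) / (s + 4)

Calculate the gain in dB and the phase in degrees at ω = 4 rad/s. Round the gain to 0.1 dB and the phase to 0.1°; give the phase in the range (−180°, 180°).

71.0 dB, -42.7°

At s = jω = j4:
zero (s+100): 100 + j4 → |·| = √(100²+4²) = √10016 ≈ 100.08, ∠ = arctan(4/100) ≈ 2.29°
pole (s+4): 4 + j4 → |·| = √(4²+4²) = √32 ≈ 5.6569, ∠ = arctan(4/4) ≈ 45.00°
|L| = 200 · 100.08 / 5.6569 ≈ 3538.3
Gain = 20 log₁₀(3538.3) ≈ 70.98 dB
∠L = 2.29° − 45.00° = -42.71°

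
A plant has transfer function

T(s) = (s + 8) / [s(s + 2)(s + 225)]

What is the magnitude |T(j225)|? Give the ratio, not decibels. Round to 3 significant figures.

1.40e-05

At s = jω = j225:
zero (s+8): 8 + j225 → |·| = √(8²+225²) = √50689 ≈ 225.14, ∠ = arctan(225/8) ≈ 87.96°
pole (s+2): 2 + j225 → |·| = √(2²+225²) = √50629 ≈ 225.01, ∠ = arctan(225/2) ≈ 89.49°
pole (s+225): 225 + j225 → |·| = √(225²+225²) = √101250 ≈ 318.2, ∠ = arctan(225/225) ≈ 45.00°
pole at origin: |s| = 225, ∠ = 90.00° (in denominator)
|T| = 1 · 225.14 / 1.611e+07 ≈ 1.3975e-05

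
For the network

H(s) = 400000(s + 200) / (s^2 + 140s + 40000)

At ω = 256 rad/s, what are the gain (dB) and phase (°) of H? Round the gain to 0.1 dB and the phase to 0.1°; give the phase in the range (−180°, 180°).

69.4 dB, -73.5°

At s = jω = j256:
zero (s+200): 200 + j256 → |·| = √(200²+256²) = √105536 ≈ 324.86, ∠ = arctan(256/200) ≈ 52.00°
quadratic: (j256)² + 140·j256 + 40000 = -25536 + j35840 → |·| ≈ 44007, ∠ ≈ 125.47°
|H| = 400000 · 324.86 / 44007 ≈ 2952.8
Gain = 20 log₁₀(2952.8) ≈ 69.40 dB
∠H = 52.00° − 125.47° = -73.47°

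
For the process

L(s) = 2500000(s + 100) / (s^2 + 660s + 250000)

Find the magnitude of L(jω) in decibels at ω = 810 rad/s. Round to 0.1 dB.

69.7 dB

At s = jω = j810:
zero (s+100): 100 + j810 → |·| = √(100²+810²) = √666100 ≈ 816.15, ∠ = arctan(810/100) ≈ 82.96°
quadratic: (j810)² + 660·j810 + 250000 = -406100 + j534600 → |·| ≈ 6.7135e+05, ∠ ≈ 127.22°
|L| = 2500000 · 816.15 / 6.7135e+05 ≈ 3039.2
Gain = 20 log₁₀(3039.2) ≈ 69.66 dB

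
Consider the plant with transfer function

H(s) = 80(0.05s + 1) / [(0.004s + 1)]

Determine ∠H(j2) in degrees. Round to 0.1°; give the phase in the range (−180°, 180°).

5.3°

At ω = 2 rad/s:
zero (1 + j2·0.05) = 1 + j0.1 → |·| ≈ 1.005, ∠ ≈ 5.71°
pole (1 + j2·0.004) = 1 + j0.008 → |·| ≈ 1, ∠ ≈ 0.46°
∠H = (5.71°) − (0.46°) = 5.25°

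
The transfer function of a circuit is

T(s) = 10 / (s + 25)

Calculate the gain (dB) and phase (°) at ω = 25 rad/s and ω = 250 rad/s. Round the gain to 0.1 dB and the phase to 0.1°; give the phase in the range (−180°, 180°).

Substitute s = j25:
Numerator: 10 = 10 + j0
Denominator: (j25) + 25 = 25 + j25
|N| = √(10² + 0²) ≈ 10, ∠N ≈ 0.00°
|D| = √(25² + 25²) ≈ 35.355, ∠D ≈ 45.00°
|T| = 10 / 35.355 ≈ 0.28285
Gain = 20 log₁₀(0.28285) ≈ -10.97 dB
∠T = 0.00° − 45.00° = -45.00°

Substitute s = j250:
Numerator: 10 = 10 + j0
Denominator: (j250) + 25 = 25 + j250
|N| = √(10² + 0²) ≈ 10, ∠N ≈ 0.00°
|D| = √(25² + 250²) ≈ 251.25, ∠D ≈ 84.29°
|T| = 10 / 251.25 ≈ 0.039801
Gain = 20 log₁₀(0.039801) ≈ -28.00 dB
∠T = 0.00° − 84.29° = -84.29°

ω = 25: -11.0 dB, -45.0°; ω = 250: -28.0 dB, -84.3°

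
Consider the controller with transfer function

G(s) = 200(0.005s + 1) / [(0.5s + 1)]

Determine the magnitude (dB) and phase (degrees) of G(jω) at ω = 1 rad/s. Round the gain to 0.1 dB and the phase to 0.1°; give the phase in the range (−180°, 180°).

At ω = 1 rad/s:
zero (1 + j1·0.005) = 1 + j0.005 → |·| ≈ 1, ∠ ≈ 0.29°
pole (1 + j1·0.5) = 1 + j0.5 → |·| ≈ 1.118, ∠ ≈ 26.57°
|G| = 200 · 1 / (1.118) ≈ 178.89
Gain = 20 log₁₀(178.89) ≈ 45.05 dB
∠G = (0.29°) − (26.57°) = -26.28°

45.1 dB, -26.3°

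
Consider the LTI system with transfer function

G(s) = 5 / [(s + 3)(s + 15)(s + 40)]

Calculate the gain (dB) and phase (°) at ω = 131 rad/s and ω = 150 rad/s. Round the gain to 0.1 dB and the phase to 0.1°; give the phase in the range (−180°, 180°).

ω = 131: -113.5 dB, 114.8°; ω = 150: -116.9 dB, 111.8°

At s = jω = j131:
pole (s+3): 3 + j131 → |·| = √(3²+131²) = √17170 ≈ 131.03, ∠ = arctan(131/3) ≈ 88.69°
pole (s+15): 15 + j131 → |·| = √(15²+131²) = √17386 ≈ 131.86, ∠ = arctan(131/15) ≈ 83.47°
pole (s+40): 40 + j131 → |·| = √(40²+131²) = √18761 ≈ 136.97, ∠ = arctan(131/40) ≈ 73.02°
|G| = 5 / 2.3665e+06 ≈ 2.1128e-06
Gain = 20 log₁₀(2.1128e-06) ≈ -113.50 dB
∠G = 0.00° − 245.18° = -245.18° ≡ 114.82° (principal value)

At s = jω = j150:
pole (s+3): 3 + j150 → |·| = √(3²+150²) = √22509 ≈ 150.03, ∠ = arctan(150/3) ≈ 88.85°
pole (s+15): 15 + j150 → |·| = √(15²+150²) = √22725 ≈ 150.75, ∠ = arctan(150/15) ≈ 84.29°
pole (s+40): 40 + j150 → |·| = √(40²+150²) = √24100 ≈ 155.24, ∠ = arctan(150/40) ≈ 75.07°
|G| = 5 / 3.5111e+06 ≈ 1.4241e-06
Gain = 20 log₁₀(1.4241e-06) ≈ -116.93 dB
∠G = 0.00° − 248.21° = -248.21° ≡ 111.79° (principal value)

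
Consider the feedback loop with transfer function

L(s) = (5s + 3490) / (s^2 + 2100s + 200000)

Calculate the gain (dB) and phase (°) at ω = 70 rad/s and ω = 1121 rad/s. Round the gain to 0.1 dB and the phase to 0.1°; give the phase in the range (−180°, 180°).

Substitute s = j70:
Numerator: 5(j70) + 3490 = 3490 + j350
Denominator: (j70)^2 + 2100(j70) + 200000 = 195100 + j147000
|N| = √(3490² + 350²) ≈ 3507.5, ∠N ≈ 5.73°
|D| = √(195100² + 147000²) ≈ 2.4428e+05, ∠D ≈ 37.00°
|L| = 3507.5 / 2.4428e+05 ≈ 0.014359
Gain = 20 log₁₀(0.014359) ≈ -36.86 dB
∠L = 5.73° − 37.00° = -31.27°

Substitute s = j1121:
Numerator: 5(j1121) + 3490 = 3490 + j5605
Denominator: (j1121)^2 + 2100(j1121) + 200000 = -1056641 + j2354100
|N| = √(3490² + 5605²) ≈ 6602.7, ∠N ≈ 58.09°
|D| = √(1056641² + 2354100²) ≈ 2.5804e+06, ∠D ≈ 114.17°
|L| = 6602.7 / 2.5804e+06 ≈ 0.0025588
Gain = 20 log₁₀(0.0025588) ≈ -51.84 dB
∠L = 58.09° − 114.17° = -56.08°

ω = 70: -36.9 dB, -31.3°; ω = 1121: -51.8 dB, -56.1°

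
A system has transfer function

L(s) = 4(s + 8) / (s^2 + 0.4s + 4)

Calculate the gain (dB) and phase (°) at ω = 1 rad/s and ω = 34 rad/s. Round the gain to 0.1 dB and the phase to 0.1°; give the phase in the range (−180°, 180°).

ω = 1: 20.6 dB, -0.5°; ω = 34: -18.3 dB, -102.6°

At s = jω = j1:
zero (s+8): 8 + j1 → |·| = √(8²+1²) = √65 ≈ 8.0623, ∠ = arctan(1/8) ≈ 7.13°
quadratic: (j1)² + 0.4·j1 + 4 = 3 + j0.4 → |·| ≈ 3.0265, ∠ ≈ 7.59°
|L| = 4 · 8.0623 / 3.0265 ≈ 10.656
Gain = 20 log₁₀(10.656) ≈ 20.55 dB
∠L = 7.13° − 7.59° = -0.46°

At s = jω = j34:
zero (s+8): 8 + j34 → |·| = √(8²+34²) = √1220 ≈ 34.928, ∠ = arctan(34/8) ≈ 76.76°
quadratic: (j34)² + 0.4·j34 + 4 = -1152 + j13.6 → |·| ≈ 1152.1, ∠ ≈ 179.32°
|L| = 4 · 34.928 / 1152.1 ≈ 0.12127
Gain = 20 log₁₀(0.12127) ≈ -18.32 dB
∠L = 76.76° − 179.32° = -102.56°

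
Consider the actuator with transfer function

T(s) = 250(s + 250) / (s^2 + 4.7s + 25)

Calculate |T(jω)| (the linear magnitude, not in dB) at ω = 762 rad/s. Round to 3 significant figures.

0.345

At s = jω = j762:
zero (s+250): 250 + j762 → |·| = √(250²+762²) = √643144 ≈ 801.96, ∠ = arctan(762/250) ≈ 71.84°
quadratic: (j762)² + 4.7·j762 + 25 = -580619 + j3581.4 → |·| ≈ 5.8063e+05, ∠ ≈ 179.65°
|T| = 250 · 801.96 / 5.8063e+05 ≈ 0.3453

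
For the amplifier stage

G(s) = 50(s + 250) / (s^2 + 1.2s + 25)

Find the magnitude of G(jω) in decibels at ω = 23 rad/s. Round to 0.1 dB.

27.9 dB

At s = jω = j23:
zero (s+250): 250 + j23 → |·| = √(250²+23²) = √63029 ≈ 251.06, ∠ = arctan(23/250) ≈ 5.26°
quadratic: (j23)² + 1.2·j23 + 25 = -504 + j27.6 → |·| ≈ 504.76, ∠ ≈ 176.87°
|G| = 50 · 251.06 / 504.76 ≈ 24.869
Gain = 20 log₁₀(24.869) ≈ 27.91 dB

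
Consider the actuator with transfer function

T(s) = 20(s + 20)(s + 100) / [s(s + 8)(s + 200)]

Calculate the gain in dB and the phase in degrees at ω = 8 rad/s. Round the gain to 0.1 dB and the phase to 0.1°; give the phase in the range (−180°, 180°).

At s = jω = j8:
zero (s+20): 20 + j8 → |·| = √(20²+8²) = √464 ≈ 21.541, ∠ = arctan(8/20) ≈ 21.80°
zero (s+100): 100 + j8 → |·| = √(100²+8²) = √10064 ≈ 100.32, ∠ = arctan(8/100) ≈ 4.57°
pole (s+8): 8 + j8 → |·| = √(8²+8²) = √128 ≈ 11.314, ∠ = arctan(8/8) ≈ 45.00°
pole (s+200): 200 + j8 → |·| = √(200²+8²) = √40064 ≈ 200.16, ∠ = arctan(8/200) ≈ 2.29°
pole at origin: |s| = 8, ∠ = 90.00° (in denominator)
|T| = 20 · 2161 / 18117 ≈ 2.3856
Gain = 20 log₁₀(2.3856) ≈ 7.55 dB
∠T = 26.37° − 137.29° = -110.92°

7.6 dB, -110.9°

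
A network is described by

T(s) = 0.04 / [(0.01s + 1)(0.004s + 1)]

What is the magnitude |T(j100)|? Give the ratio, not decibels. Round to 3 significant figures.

At ω = 100 rad/s:
pole (1 + j100·0.01) = 1 + j1 → |·| ≈ 1.4142, ∠ ≈ 45.00°
pole (1 + j100·0.004) = 1 + j0.4 → |·| ≈ 1.077, ∠ ≈ 21.80°
|T| = 0.04 · 1 / (1.4142 · 1.077) ≈ 0.026262

0.0263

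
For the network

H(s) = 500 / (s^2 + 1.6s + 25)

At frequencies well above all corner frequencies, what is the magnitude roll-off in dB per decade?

-40 dB/decade

Each pole contributes −20 dB/decade at high frequency; each zero contributes +20 dB/decade.
Net: 0 zero(s) − 2 pole(s) → -40 dB/decade.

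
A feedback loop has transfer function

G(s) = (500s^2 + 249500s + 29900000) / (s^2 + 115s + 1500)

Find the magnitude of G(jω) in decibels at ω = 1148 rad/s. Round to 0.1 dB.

Substitute s = j1148:
Numerator: 500(j1148)^2 + 249500(j1148) + 29900000 = -629052000 + j286426000
Denominator: (j1148)^2 + 115(j1148) + 1500 = -1316404 + j132020
|N| = √(629052000² + 286426000²) ≈ 6.9119e+08, ∠N ≈ 155.52°
|D| = √(1316404² + 132020²) ≈ 1.323e+06, ∠D ≈ 174.27°
|G| = 6.9119e+08 / 1.323e+06 ≈ 522.44
Gain = 20 log₁₀(522.44) ≈ 54.36 dB

54.4 dB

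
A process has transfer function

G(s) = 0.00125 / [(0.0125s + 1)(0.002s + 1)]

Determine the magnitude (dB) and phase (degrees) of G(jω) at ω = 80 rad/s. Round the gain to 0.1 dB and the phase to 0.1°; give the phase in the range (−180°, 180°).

At ω = 80 rad/s:
pole (1 + j80·0.0125) = 1 + j1 → |·| ≈ 1.4142, ∠ ≈ 45.00°
pole (1 + j80·0.002) = 1 + j0.16 → |·| ≈ 1.0127, ∠ ≈ 9.09°
|G| = 0.00125 · 1 / (1.4142 · 1.0127) ≈ 0.00087281
Gain = 20 log₁₀(0.00087281) ≈ -61.18 dB
∠G = (0°) − (45.00° + 9.09°) = -54.09°

-61.2 dB, -54.1°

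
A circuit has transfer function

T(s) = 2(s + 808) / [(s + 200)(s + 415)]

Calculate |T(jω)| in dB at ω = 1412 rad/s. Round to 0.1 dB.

At s = jω = j1412:
zero (s+808): 808 + j1412 → |·| = √(808²+1412²) = √2646608 ≈ 1626.8, ∠ = arctan(1412/808) ≈ 60.22°
pole (s+200): 200 + j1412 → |·| = √(200²+1412²) = √2033744 ≈ 1426.1, ∠ = arctan(1412/200) ≈ 81.94°
pole (s+415): 415 + j1412 → |·| = √(415²+1412²) = √2165969 ≈ 1471.7, ∠ = arctan(1412/415) ≈ 73.62°
|T| = 2 · 1626.8 / 2.0988e+06 ≈ 0.0015502
Gain = 20 log₁₀(0.0015502) ≈ -56.19 dB

-56.2 dB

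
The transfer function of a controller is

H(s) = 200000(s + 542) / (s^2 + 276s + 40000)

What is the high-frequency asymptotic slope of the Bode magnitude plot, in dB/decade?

-20 dB/decade

Each pole contributes −20 dB/decade at high frequency; each zero contributes +20 dB/decade.
Net: 1 zero(s) − 2 pole(s) → -20 dB/decade.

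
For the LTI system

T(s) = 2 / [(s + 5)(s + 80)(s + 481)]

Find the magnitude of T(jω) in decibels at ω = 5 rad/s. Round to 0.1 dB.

At s = jω = j5:
pole (s+5): 5 + j5 → |·| = √(5²+5²) = √50 ≈ 7.0711, ∠ = arctan(5/5) ≈ 45.00°
pole (s+80): 80 + j5 → |·| = √(80²+5²) = √6425 ≈ 80.156, ∠ = arctan(5/80) ≈ 3.58°
pole (s+481): 481 + j5 → |·| = √(481²+5²) = √231386 ≈ 481.03, ∠ = arctan(5/481) ≈ 0.60°
|T| = 2 / 2.7264e+05 ≈ 7.3357e-06
Gain = 20 log₁₀(7.3357e-06) ≈ -102.69 dB

-102.7 dB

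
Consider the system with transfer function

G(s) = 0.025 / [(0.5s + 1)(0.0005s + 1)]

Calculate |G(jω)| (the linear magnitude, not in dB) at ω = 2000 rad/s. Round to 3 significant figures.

1.77e-05

At ω = 2000 rad/s:
pole (1 + j2000·0.5) = 1 + j1000 → |·| ≈ 1000, ∠ ≈ 89.94°
pole (1 + j2000·0.0005) = 1 + j1 → |·| ≈ 1.4142, ∠ ≈ 45.00°
|G| = 0.025 · 1 / (1000 · 1.4142) ≈ 1.7678e-05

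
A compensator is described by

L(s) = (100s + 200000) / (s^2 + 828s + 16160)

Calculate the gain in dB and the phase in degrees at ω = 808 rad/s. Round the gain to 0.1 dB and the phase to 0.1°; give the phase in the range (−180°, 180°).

-12.6 dB, -111.6°

Substitute s = j808:
Numerator: 100(j808) + 200000 = 200000 + j80800
Denominator: (j808)^2 + 828(j808) + 16160 = -636704 + j669024
|N| = √(200000² + 80800²) ≈ 2.157e+05, ∠N ≈ 22.00°
|D| = √(636704² + 669024²) ≈ 9.2357e+05, ∠D ≈ 133.58°
|L| = 2.157e+05 / 9.2357e+05 ≈ 0.23355
Gain = 20 log₁₀(0.23355) ≈ -12.63 dB
∠L = 22.00° − 133.58° = -111.58°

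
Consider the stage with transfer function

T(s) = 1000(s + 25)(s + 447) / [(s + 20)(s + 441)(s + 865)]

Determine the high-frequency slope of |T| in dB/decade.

-20 dB/decade

Each pole contributes −20 dB/decade at high frequency; each zero contributes +20 dB/decade.
Net: 2 zero(s) − 3 pole(s) → -20 dB/decade.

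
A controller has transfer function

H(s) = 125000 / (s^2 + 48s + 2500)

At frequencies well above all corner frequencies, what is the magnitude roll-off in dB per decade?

-40 dB/decade

Each pole contributes −20 dB/decade at high frequency; each zero contributes +20 dB/decade.
Net: 0 zero(s) − 2 pole(s) → -40 dB/decade.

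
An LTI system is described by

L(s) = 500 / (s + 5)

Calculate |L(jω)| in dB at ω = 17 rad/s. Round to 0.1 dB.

29.0 dB

Substitute s = j17:
Numerator: 500 = 500 + j0
Denominator: (j17) + 5 = 5 + j17
|N| = √(500² + 0²) ≈ 500, ∠N ≈ 0.00°
|D| = √(5² + 17²) ≈ 17.72, ∠D ≈ 73.61°
|L| = 500 / 17.72 ≈ 28.217
Gain = 20 log₁₀(28.217) ≈ 29.01 dB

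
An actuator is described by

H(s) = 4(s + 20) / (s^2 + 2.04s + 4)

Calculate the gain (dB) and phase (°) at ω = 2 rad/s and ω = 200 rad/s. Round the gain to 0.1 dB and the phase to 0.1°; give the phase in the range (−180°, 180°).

ω = 2: 25.9 dB, -84.3°; ω = 200: -33.9 dB, -95.1°

At s = jω = j2:
zero (s+20): 20 + j2 → |·| = √(20²+2²) = √404 ≈ 20.1, ∠ = arctan(2/20) ≈ 5.71°
quadratic: (j2)² + 2.04·j2 + 4 = 0 + j4.08 → |·| ≈ 4.08, ∠ ≈ 90.00°
|H| = 4 · 20.1 / 4.08 ≈ 19.706
Gain = 20 log₁₀(19.706) ≈ 25.89 dB
∠H = 5.71° − 90.00° = -84.29°

At s = jω = j200:
zero (s+20): 20 + j200 → |·| = √(20²+200²) = √40400 ≈ 201, ∠ = arctan(200/20) ≈ 84.29°
quadratic: (j200)² + 2.04·j200 + 4 = -39996 + j408 → |·| ≈ 39998, ∠ ≈ 179.42°
|H| = 4 · 201 / 39998 ≈ 0.020101
Gain = 20 log₁₀(0.020101) ≈ -33.94 dB
∠H = 84.29° − 179.42° = -95.13°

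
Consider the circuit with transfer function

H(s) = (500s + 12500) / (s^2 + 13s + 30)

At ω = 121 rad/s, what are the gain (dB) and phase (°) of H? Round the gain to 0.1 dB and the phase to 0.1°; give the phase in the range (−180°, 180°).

Substitute s = j121:
Numerator: 500(j121) + 12500 = 12500 + j60500
Denominator: (j121)^2 + 13(j121) + 30 = -14611 + j1573
|N| = √(12500² + 60500²) ≈ 61778, ∠N ≈ 78.33°
|D| = √(14611² + 1573²) ≈ 14695, ∠D ≈ 173.86°
|H| = 61778 / 14695 ≈ 4.204
Gain = 20 log₁₀(4.204) ≈ 12.47 dB
∠H = 78.33° − 173.86° = -95.53°

12.5 dB, -95.5°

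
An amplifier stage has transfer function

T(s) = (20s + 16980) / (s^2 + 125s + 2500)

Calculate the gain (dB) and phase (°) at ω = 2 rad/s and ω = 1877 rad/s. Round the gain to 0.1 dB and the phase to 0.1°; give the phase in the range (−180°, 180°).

Substitute s = j2:
Numerator: 20(j2) + 16980 = 16980 + j40
Denominator: (j2)^2 + 125(j2) + 2500 = 2496 + j250
|N| = √(16980² + 40²) ≈ 16980, ∠N ≈ 0.13°
|D| = √(2496² + 250²) ≈ 2508.5, ∠D ≈ 5.72°
|T| = 16980 / 2508.5 ≈ 6.769
Gain = 20 log₁₀(6.769) ≈ 16.61 dB
∠T = 0.13° − 5.72° = -5.59°

Substitute s = j1877:
Numerator: 20(j1877) + 16980 = 16980 + j37540
Denominator: (j1877)^2 + 125(j1877) + 2500 = -3520629 + j234625
|N| = √(16980² + 37540²) ≈ 41202, ∠N ≈ 65.66°
|D| = √(3520629² + 234625²) ≈ 3.5284e+06, ∠D ≈ 176.19°
|T| = 41202 / 3.5284e+06 ≈ 0.011677
Gain = 20 log₁₀(0.011677) ≈ -38.65 dB
∠T = 65.66° − 176.19° = -110.53°

ω = 2: 16.6 dB, -5.6°; ω = 1877: -38.7 dB, -110.5°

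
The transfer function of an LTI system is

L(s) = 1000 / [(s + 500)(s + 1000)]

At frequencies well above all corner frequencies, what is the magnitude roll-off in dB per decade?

-40 dB/decade

Each pole contributes −20 dB/decade at high frequency; each zero contributes +20 dB/decade.
Net: 0 zero(s) − 2 pole(s) → -40 dB/decade.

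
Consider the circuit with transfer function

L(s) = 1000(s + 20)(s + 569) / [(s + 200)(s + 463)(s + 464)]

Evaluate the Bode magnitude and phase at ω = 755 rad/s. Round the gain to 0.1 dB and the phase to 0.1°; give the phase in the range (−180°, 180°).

1.3 dB, -50.6°

At s = jω = j755:
zero (s+20): 20 + j755 → |·| = √(20²+755²) = √570425 ≈ 755.26, ∠ = arctan(755/20) ≈ 88.48°
zero (s+569): 569 + j755 → |·| = √(569²+755²) = √893786 ≈ 945.4, ∠ = arctan(755/569) ≈ 53.00°
pole (s+200): 200 + j755 → |·| = √(200²+755²) = √610025 ≈ 781.04, ∠ = arctan(755/200) ≈ 75.16°
pole (s+463): 463 + j755 → |·| = √(463²+755²) = √784394 ≈ 885.66, ∠ = arctan(755/463) ≈ 58.48°
pole (s+464): 464 + j755 → |·| = √(464²+755²) = √785321 ≈ 886.18, ∠ = arctan(755/464) ≈ 58.43°
|L| = 1000 · 7.1402e+05 / 6.13e+08 ≈ 1.1648
Gain = 20 log₁₀(1.1648) ≈ 1.33 dB
∠L = 141.48° − 192.07° = -50.59°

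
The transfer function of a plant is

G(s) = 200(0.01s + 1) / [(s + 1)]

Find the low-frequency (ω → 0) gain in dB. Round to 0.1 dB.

G(0) = 200 · 1 / 1 = 200
20 log₁₀(200) ≈ 46.02 dB

46.0 dB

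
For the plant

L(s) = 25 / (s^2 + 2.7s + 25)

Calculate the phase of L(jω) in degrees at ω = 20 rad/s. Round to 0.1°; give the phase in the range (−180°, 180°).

At s = jω = j20:
quadratic: (j20)² + 2.7·j20 + 25 = -375 + j54 → |·| ≈ 378.87, ∠ ≈ 171.81°
∠L = 0.00° − 171.81° = -171.81°

-171.8°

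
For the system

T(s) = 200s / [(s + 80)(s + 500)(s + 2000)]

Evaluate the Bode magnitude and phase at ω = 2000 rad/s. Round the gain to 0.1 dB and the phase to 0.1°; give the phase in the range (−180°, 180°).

At s = jω = j2000:
zero at origin: s = j2000 → |·| = 2000, ∠ = 90.00°
pole (s+80): 80 + j2000 → |·| = √(80²+2000²) = √4006400 ≈ 2001.6, ∠ = arctan(2000/80) ≈ 87.71°
pole (s+500): 500 + j2000 → |·| = √(500²+2000²) = √4250000 ≈ 2061.6, ∠ = arctan(2000/500) ≈ 75.96°
pole (s+2000): 2000 + j2000 → |·| = √(2000²+2000²) = √8000000 ≈ 2828.4, ∠ = arctan(2000/2000) ≈ 45.00°
|T| = 200 · 2000 / 1.1671e+10 ≈ 3.4273e-05
Gain = 20 log₁₀(3.4273e-05) ≈ -89.30 dB
∠T = 90.00° − 208.67° = -118.67°

-89.3 dB, -118.7°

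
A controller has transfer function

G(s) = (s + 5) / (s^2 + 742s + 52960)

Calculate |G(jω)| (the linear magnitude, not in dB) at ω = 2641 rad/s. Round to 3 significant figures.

Substitute s = j2641:
Numerator: (j2641) + 5 = 5 + j2641
Denominator: (j2641)^2 + 742(j2641) + 52960 = -6921921 + j1959622
|N| = √(5² + 2641²) ≈ 2641, ∠N ≈ 89.89°
|D| = √(6921921² + 1959622²) ≈ 7.194e+06, ∠D ≈ 164.19°
|G| = 2641 / 7.194e+06 ≈ 0.00036711

0.000367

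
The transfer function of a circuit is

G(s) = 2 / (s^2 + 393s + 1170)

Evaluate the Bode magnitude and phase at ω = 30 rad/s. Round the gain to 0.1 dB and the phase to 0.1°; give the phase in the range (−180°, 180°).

Substitute s = j30:
Numerator: 2 = 2 + j0
Denominator: (j30)^2 + 393(j30) + 1170 = 270 + j11790
|N| = √(2² + 0²) ≈ 2, ∠N ≈ 0.00°
|D| = √(270² + 11790²) ≈ 11793, ∠D ≈ 88.69°
|G| = 2 / 11793 ≈ 0.00016959
Gain = 20 log₁₀(0.00016959) ≈ -75.41 dB
∠G = 0.00° − 88.69° = -88.69°

-75.4 dB, -88.7°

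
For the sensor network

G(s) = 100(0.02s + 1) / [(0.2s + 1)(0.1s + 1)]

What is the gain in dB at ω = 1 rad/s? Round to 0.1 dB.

At ω = 1 rad/s:
zero (1 + j1·0.02) = 1 + j0.02 → |·| ≈ 1.0002, ∠ ≈ 1.15°
pole (1 + j1·0.2) = 1 + j0.2 → |·| ≈ 1.0198, ∠ ≈ 11.31°
pole (1 + j1·0.1) = 1 + j0.1 → |·| ≈ 1.005, ∠ ≈ 5.71°
|G| = 100 · 1.0002 / (1.0198 · 1.005) ≈ 97.59
Gain = 20 log₁₀(97.59) ≈ 39.79 dB

39.8 dB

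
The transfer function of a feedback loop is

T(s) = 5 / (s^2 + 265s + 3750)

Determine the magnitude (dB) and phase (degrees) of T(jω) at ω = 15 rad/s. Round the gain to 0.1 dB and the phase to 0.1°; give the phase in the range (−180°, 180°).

-60.5 dB, -48.4°

Substitute s = j15:
Numerator: 5 = 5 + j0
Denominator: (j15)^2 + 265(j15) + 3750 = 3525 + j3975
|N| = √(5² + 0²) ≈ 5, ∠N ≈ 0.00°
|D| = √(3525² + 3975²) ≈ 5312.8, ∠D ≈ 48.43°
|T| = 5 / 5312.8 ≈ 0.00094112
Gain = 20 log₁₀(0.00094112) ≈ -60.53 dB
∠T = 0.00° − 48.43° = -48.43°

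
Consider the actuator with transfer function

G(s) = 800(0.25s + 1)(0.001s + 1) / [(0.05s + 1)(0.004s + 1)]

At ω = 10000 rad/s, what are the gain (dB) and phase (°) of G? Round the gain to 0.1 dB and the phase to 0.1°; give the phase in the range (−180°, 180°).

60.0 dB, -4.2°

At ω = 10000 rad/s:
zero (1 + j10000·0.25) = 1 + j2500 → |·| ≈ 2500, ∠ ≈ 89.98°
zero (1 + j10000·0.001) = 1 + j10 → |·| ≈ 10.05, ∠ ≈ 84.29°
pole (1 + j10000·0.05) = 1 + j500 → |·| ≈ 500, ∠ ≈ 89.89°
pole (1 + j10000·0.004) = 1 + j40 → |·| ≈ 40.012, ∠ ≈ 88.57°
|G| = 800 · 2500 · 10.05 / (500 · 40.012) ≈ 1004.7
Gain = 20 log₁₀(1004.7) ≈ 60.04 dB
∠G = (89.98° + 84.29°) − (89.89° + 88.57°) = -4.19°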